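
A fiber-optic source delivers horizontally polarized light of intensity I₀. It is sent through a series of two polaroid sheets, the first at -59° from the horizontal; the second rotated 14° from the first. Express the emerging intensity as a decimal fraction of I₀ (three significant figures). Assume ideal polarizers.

I₁ = I₀ cos²(-59° − 0°) = I₀ cos²(59°) = 0.2653 I₀.
I₂ = I₁ cos²(14°) = 0.2653 · 0.9415 I₀ = 0.2497 I₀.
Transmitted fraction = 0.2497.

≈ 0.250 I₀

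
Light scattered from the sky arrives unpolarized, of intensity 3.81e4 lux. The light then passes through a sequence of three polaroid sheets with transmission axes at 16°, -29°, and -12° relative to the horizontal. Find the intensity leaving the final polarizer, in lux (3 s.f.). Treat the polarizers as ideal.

Unpolarized light through the first polarizer → I₁ = 3.81e4 lux/2 = 1.905e+04 lux, polarized at 16°.
I₂ = I₁ · cos²(45°) = 1.905e+04 · 0.5 = 9525 lux.
I₃ = I₂ · cos²(17°) = 9525 · 0.9145 = 8711 lux.

I ≈ 8710 lux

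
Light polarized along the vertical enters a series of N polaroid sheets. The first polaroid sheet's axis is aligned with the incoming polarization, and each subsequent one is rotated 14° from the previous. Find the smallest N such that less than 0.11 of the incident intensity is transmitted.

N = 38

First polarizer is aligned with the polarization: full transmission.
Each further stage multiplies by cos²(14°) = 0.9415.
After N polarizers: T = 0.9415^(N−1). Require T < 0.11 ⇒ N−1 > ln(0.11)/ln(0.9415) = 36.60, so N−1 ≥ 37 and N = 38.
Check: N=38 gives T = 0.1074 < 0.11; N=37 gives T = 0.1141.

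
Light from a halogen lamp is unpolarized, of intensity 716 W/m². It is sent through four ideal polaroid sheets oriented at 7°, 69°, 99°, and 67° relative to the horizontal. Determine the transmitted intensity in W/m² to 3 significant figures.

Unpolarized light through the first polarizer → I₁ = 716 W/m²/2 = 358 W/m², polarized at 7°.
I₂ = I₁ · cos²(62°) = 358 · 0.2204 = 78.9 W/m².
I₃ = I₂ · cos²(30°) = 78.9 · 0.75 = 59.18 W/m².
I₄ = I₃ · cos²(32°) = 59.18 · 0.7192 = 42.56 W/m².

I ≈ 42.6 W/m²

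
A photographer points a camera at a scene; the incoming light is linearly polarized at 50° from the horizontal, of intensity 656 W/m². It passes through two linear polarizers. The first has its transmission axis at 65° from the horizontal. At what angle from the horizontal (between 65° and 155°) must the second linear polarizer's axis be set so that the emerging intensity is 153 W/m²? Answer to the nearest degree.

By Malus's law, I₁ = I₀ cos²(65° − 50°) = I₀ cos²(15°) = 0.933 I₀.
Target fraction: 153 / 656 W/m² = 0.2332 of I₀.
Need I₂/I₀ = 0.2332, so cos²(θ − 65°) = 0.2332 / 0.933 = 0.25.
θ − 65° = arccos(√0.25) = 60.0°, giving θ ≈ 65 + 60.0 = 125.0°.

θ ≈ 125°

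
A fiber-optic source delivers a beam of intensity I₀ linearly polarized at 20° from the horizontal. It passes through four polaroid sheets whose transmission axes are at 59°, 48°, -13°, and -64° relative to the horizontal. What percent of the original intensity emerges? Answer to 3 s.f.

≈ 5.42%

I₁ = I₀ cos²(59° − 20°) = I₀ cos²(39°) = 0.604 I₀.
I₂ = I₁ cos²(48° − 59°) = 0.604 I₀ · cos²(11°) = 0.582 I₀.
I₃ = I₂ cos²(-13° − 48°) = 0.582 I₀ · cos²(61°) = 0.1368 I₀.
I₄ = I₃ cos²(-64° + 13°) = 0.1368 I₀ · cos²(51°) = 0.05417 I₀.
That is 5.417% of the incident intensity.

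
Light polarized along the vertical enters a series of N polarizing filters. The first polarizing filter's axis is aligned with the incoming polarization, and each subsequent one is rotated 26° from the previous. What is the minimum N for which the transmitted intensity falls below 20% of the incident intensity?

N = 9

First polarizer is aligned with the polarization: full transmission.
Each further stage multiplies by cos²(26°) = 0.8078.
After N polarizers: T = 0.8078^(N−1). Require T < 0.20 ⇒ N−1 > ln(0.20)/ln(0.8078) = 7.54, so N−1 ≥ 8 and N = 9.
Check: N=9 gives T = 0.1814 < 0.20; N=8 gives T = 0.2245.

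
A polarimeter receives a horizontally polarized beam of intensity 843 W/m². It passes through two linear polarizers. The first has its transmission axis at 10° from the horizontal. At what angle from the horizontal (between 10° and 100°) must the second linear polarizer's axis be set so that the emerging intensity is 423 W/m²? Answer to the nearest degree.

θ ≈ 54°

I₁ = I₀ cos²(10° − 0°) = I₀ cos²(10°) = 0.9698 I₀.
Target fraction: 423 / 843 W/m² = 0.5018 of I₀.
Need I₂/I₀ = 0.5018, so cos²(θ − 10°) = 0.5018 / 0.9698 = 0.5174.
θ − 10° = arccos(√0.5174) = 44.0°, giving θ ≈ 10 + 44.0 = 54.0°.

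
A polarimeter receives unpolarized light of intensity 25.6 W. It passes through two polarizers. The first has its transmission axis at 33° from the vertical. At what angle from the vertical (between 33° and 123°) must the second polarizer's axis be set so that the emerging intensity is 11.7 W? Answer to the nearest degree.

Unpolarized light through the first polarizer → I₁ = ½ I₀, now polarized at 33°.
Target fraction: 11.7 / 25.6 W = 0.457 of I₀.
Need I₂/I₀ = 0.457, so cos²(θ − 33°) = 0.457 / 0.5 = 0.9141.
θ − 33° = arccos(√0.9141) = 17.0°, giving θ ≈ 33 + 17.0 = 50.0°.

θ ≈ 50°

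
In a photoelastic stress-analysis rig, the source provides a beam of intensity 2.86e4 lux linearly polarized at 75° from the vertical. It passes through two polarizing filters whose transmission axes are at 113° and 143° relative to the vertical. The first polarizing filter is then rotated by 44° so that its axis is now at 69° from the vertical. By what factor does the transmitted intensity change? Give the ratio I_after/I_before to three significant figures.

I_new/I_old ≈ 0.161

Before rotation:
By Malus's law, I₁ = I₀ cos²(113° − 75°) = I₀ cos²(38°) = 0.621 I₀.
I₂ = I₁ cos²(143° − 113°) = 0.621 I₀ · cos²(30°) = 0.4657 I₀.
After rotation:
I₁ = I₀ cos²(69° − 75°) = I₀ cos²(6°) = 0.9891 I₀.
I₂ = I₁ cos²(143° − 69°) = 0.9891 I₀ · cos²(74°) = 0.07515 I₀.
Ratio = 0.07515 / 0.4657 = 0.1614.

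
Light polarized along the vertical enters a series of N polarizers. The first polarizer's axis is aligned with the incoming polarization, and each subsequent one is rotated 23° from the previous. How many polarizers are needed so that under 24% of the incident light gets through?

N = 10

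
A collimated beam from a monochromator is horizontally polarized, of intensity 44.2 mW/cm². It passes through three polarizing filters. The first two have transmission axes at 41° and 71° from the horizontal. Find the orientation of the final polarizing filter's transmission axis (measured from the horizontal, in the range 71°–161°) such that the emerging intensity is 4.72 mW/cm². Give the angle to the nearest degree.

θ ≈ 131°

By Malus's law, I₁ = I₀ cos²(41° − 0°) = I₀ cos²(41°) = 0.5696 I₀.
I₂ = I₁ cos²(71° − 41°) = 0.5696 I₀ · cos²(30°) = 0.4272 I₀.
Target fraction: 4.72 / 44.2 mW/cm² = 0.1068 of I₀.
Need I₃/I₀ = 0.1068, so cos²(θ − 71°) = 0.1068 / 0.4272 = 0.25.
θ − 71° = arccos(√0.25) = 60.0°, giving θ ≈ 71 + 60.0 = 131.0°.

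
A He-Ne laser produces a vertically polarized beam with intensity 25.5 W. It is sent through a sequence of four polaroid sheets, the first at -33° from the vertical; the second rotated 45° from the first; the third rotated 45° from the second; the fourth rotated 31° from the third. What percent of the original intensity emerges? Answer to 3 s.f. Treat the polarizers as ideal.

By Malus's law, I₁ = 25.5 W · cos²(33°) = 17.94 W.
I₂ = I₁ · cos²(45°) = 17.94 · 0.5 = 8.968 W.
I₃ = I₂ · cos²(45°) = 8.968 · 0.5 = 4.484 W.
I₄ = I₃ · cos²(31°) = 4.484 · 0.7347 = 3.295 W.
That is 12.92% of the incident intensity.

≈ 12.9%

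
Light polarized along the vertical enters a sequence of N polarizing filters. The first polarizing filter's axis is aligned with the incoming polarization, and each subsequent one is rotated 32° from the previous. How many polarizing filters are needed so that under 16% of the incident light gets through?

First polarizer is aligned with the polarization: full transmission.
Each further stage multiplies by cos²(32°) = 0.7192.
After N polarizers: T = 0.7192^(N−1). Require T < 0.16 ⇒ N−1 > ln(0.16)/ln(0.7192) = 5.56, so N−1 ≥ 6 and N = 7.
Check: N=7 gives T = 0.1384 < 0.16; N=6 gives T = 0.1924.

N = 7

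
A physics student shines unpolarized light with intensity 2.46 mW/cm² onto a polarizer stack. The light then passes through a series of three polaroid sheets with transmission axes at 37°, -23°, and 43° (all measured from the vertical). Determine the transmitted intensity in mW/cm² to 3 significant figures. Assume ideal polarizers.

I ≈ 0.0509 mW/cm²

Unpolarized light through the first polarizer → I₁ = 2.46 mW/cm²/2 = 1.23 mW/cm², polarized at 37°.
I₂ = I₁ · cos²(60°) = 1.23 · 0.25 = 0.3075 mW/cm².
I₃ = I₂ · cos²(66°) = 0.3075 · 0.1654 = 0.05087 mW/cm².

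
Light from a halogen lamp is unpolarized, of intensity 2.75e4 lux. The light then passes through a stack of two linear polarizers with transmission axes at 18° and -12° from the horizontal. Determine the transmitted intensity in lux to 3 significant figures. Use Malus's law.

Unpolarized light through the first polarizer → I₁ = 2.75e4 lux/2 = 1.375e+04 lux, polarized at 18°.
I₂ = I₁ · cos²(30°) = 1.375e+04 · 0.75 = 1.031e+04 lux.

I ≈ 1.03e4 lux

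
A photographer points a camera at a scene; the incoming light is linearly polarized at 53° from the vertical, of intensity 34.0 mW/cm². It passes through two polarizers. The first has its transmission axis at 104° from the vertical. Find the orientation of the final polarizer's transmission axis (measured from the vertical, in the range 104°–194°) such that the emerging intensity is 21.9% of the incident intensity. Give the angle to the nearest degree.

θ ≈ 146°

By Malus's law, I₁ = I₀ cos²(104° − 53°) = I₀ cos²(51°) = 0.396 I₀.
Need I₂/I₀ = 0.219, so cos²(θ − 104°) = 0.219 / 0.396 = 0.553.
θ − 104° = arccos(√0.553) = 42.0°, giving θ ≈ 104 + 42.0 = 146.0°.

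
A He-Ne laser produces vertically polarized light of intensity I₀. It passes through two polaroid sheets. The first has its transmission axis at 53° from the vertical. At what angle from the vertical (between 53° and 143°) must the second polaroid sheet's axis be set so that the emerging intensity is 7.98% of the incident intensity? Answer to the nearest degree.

θ ≈ 115°

By Malus's law, I₁ = I₀ cos²(53° − 0°) = I₀ cos²(53°) = 0.3622 I₀.
Need I₂/I₀ = 0.0798, so cos²(θ − 53°) = 0.0798 / 0.3622 = 0.2203.
θ − 53° = arccos(√0.2203) = 62.0°, giving θ ≈ 53 + 62.0 = 115.0°.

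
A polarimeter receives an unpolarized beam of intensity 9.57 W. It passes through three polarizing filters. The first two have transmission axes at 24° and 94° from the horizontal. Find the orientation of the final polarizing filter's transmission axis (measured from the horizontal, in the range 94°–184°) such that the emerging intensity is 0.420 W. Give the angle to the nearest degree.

θ ≈ 124°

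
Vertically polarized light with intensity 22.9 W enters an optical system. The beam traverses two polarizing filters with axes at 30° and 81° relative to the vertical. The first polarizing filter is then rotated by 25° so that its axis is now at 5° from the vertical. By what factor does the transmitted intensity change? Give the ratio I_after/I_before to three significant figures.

I_new/I_old ≈ 0.196

Before rotation:
I₁ = I₀ cos²(30° − 0°) = I₀ cos²(30°) = 0.75 I₀.
I₂ = I₁ cos²(81° − 30°) = 0.75 I₀ · cos²(51°) = 0.297 I₀.
After rotation:
I₁ = I₀ cos²(5° − 0°) = I₀ cos²(5°) = 0.9924 I₀.
I₂ = I₁ cos²(81° − 5°) = 0.9924 I₀ · cos²(76°) = 0.05808 I₀.
Ratio = 0.05808 / 0.297 = 0.1955.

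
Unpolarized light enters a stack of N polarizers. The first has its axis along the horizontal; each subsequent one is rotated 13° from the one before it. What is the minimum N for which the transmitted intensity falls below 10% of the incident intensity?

N = 32

First polarizer halves the unpolarized light: factor 1/2.
Each further stage multiplies by cos²(13°) = 0.9494.
After N polarizers: T = 0.5·0.9494^(N−1). Require T < 0.10 ⇒ N−1 > ln(0.10/0.5)/ln(0.9494) = 30.99, so N−1 ≥ 31 and N = 32.
Check: N=32 gives T = 0.09997 < 0.10; N=31 gives T = 0.1053.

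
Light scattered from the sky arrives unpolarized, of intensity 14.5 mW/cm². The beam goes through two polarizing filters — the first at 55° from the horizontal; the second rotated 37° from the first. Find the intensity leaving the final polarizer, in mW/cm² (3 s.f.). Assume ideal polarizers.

Unpolarized light through the first polarizer → I₁ = 14.5 mW/cm²/2 = 7.25 mW/cm², polarized at 55°.
I₂ = I₁ · cos²(37°) = 7.25 · 0.6378 = 4.624 mW/cm².

I ≈ 4.62 mW/cm²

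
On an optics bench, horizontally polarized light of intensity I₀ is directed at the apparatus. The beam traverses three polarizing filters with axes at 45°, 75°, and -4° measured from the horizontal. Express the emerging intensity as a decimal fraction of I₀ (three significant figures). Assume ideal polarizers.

≈ 0.0137 I₀

By Malus's law, I₁ = I₀ cos²(45° − 0°) = I₀ cos²(45°) = 0.5 I₀.
I₂ = I₁ cos²(75° − 45°) = 0.5 I₀ · cos²(30°) = 0.375 I₀.
I₃ = I₂ cos²(-4° − 75°) = 0.375 I₀ · cos²(79°) = 0.01365 I₀.
Transmitted fraction = 0.01365.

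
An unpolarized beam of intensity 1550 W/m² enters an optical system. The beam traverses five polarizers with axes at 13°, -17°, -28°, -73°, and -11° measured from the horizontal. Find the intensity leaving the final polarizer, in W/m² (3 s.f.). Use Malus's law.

Unpolarized light through the first polarizer → I₁ = 1550 W/m²/2 = 775 W/m², polarized at 13°.
I₂ = I₁ · cos²(30°) = 775 · 0.75 = 581.3 W/m².
I₃ = I₂ · cos²(11°) = 581.3 · 0.9636 = 560.1 W/m².
I₄ = I₃ · cos²(45°) = 560.1 · 0.5 = 280 W/m².
I₅ = I₄ · cos²(62°) = 280 · 0.2204 = 61.72 W/m².

I ≈ 61.7 W/m²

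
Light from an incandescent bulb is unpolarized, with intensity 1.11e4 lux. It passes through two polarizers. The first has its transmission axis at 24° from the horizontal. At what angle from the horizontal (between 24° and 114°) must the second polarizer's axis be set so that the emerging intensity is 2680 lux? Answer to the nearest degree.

θ ≈ 70°

Unpolarized light through the first polarizer → I₁ = ½ I₀, now polarized at 24°.
Target fraction: 2680 / 1.11e4 lux = 0.2414 of I₀.
Need I₂/I₀ = 0.2414, so cos²(θ − 24°) = 0.2414 / 0.5 = 0.4829.
θ − 24° = arccos(√0.4829) = 46.0°, giving θ ≈ 24 + 46.0 = 70.0°.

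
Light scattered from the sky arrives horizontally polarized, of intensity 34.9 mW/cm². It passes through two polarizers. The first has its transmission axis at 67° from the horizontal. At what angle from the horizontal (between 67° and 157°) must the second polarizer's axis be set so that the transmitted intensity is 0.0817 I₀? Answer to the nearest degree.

θ ≈ 110°

I₁ = I₀ cos²(67° − 0°) = I₀ cos²(67°) = 0.1527 I₀.
Need I₂/I₀ = 0.0817, so cos²(θ − 67°) = 0.0817 / 0.1527 = 0.5351.
θ − 67° = arccos(√0.5351) = 43.0°, giving θ ≈ 67 + 43.0 = 110.0°.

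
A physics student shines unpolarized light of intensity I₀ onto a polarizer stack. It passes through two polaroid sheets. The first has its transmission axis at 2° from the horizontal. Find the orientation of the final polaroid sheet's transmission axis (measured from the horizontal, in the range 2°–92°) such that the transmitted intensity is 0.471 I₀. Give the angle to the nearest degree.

θ ≈ 16°

Unpolarized light through the first polarizer → I₁ = ½ I₀, now polarized at 2°.
Need I₂/I₀ = 0.471, so cos²(θ − 2°) = 0.471 / 0.5 = 0.942.
θ − 2° = arccos(√0.942) = 13.9°, giving θ ≈ 2 + 13.9 = 15.9°.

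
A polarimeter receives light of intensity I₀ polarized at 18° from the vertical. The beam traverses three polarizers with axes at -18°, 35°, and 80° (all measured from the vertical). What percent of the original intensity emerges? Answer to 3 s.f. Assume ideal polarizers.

≈ 11.9%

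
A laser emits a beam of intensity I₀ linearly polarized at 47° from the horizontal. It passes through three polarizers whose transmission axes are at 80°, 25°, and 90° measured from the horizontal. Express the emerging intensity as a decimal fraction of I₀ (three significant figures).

≈ 0.0413 I₀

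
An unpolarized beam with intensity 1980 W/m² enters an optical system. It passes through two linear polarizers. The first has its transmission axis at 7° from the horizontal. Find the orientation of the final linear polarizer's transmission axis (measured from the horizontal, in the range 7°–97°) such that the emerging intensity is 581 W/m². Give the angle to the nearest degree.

θ ≈ 47°

Unpolarized light through the first polarizer → I₁ = ½ I₀, now polarized at 7°.
Target fraction: 581 / 1980 W/m² = 0.2934 of I₀.
Need I₂/I₀ = 0.2934, so cos²(θ − 7°) = 0.2934 / 0.5 = 0.5869.
θ − 7° = arccos(√0.5869) = 40.0°, giving θ ≈ 7 + 40.0 = 47.0°.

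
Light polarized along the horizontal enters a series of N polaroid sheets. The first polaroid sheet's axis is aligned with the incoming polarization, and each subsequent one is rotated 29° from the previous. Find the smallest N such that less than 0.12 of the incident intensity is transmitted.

First polarizer is aligned with the polarization: full transmission.
Each further stage multiplies by cos²(29°) = 0.765.
After N polarizers: T = 0.765^(N−1). Require T < 0.12 ⇒ N−1 > ln(0.12)/ln(0.765) = 7.91, so N−1 ≥ 8 and N = 9.
Check: N=9 gives T = 0.1172 < 0.12; N=8 gives T = 0.1533.

N = 9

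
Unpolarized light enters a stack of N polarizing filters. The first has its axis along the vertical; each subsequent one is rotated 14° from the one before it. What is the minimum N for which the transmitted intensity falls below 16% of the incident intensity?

N = 20

First polarizer halves the unpolarized light: factor 1/2.
Each further stage multiplies by cos²(14°) = 0.9415.
After N polarizers: T = 0.5·0.9415^(N−1). Require T < 0.16 ⇒ N−1 > ln(0.16/0.5)/ln(0.9415) = 18.89, so N−1 ≥ 19 and N = 20.
Check: N=20 gives T = 0.159 < 0.16; N=19 gives T = 0.1689.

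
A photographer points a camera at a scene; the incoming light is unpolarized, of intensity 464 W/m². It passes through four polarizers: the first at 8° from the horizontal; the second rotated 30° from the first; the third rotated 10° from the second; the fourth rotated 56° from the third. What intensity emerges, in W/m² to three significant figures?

Unpolarized light through the first polarizer → I₁ = 464 W/m²/2 = 232 W/m², polarized at 8°.
I₂ = I₁ · cos²(30°) = 232 · 0.75 = 174 W/m².
I₃ = I₂ · cos²(10°) = 174 · 0.9698 = 168.8 W/m².
I₄ = I₃ · cos²(56°) = 168.8 · 0.3127 = 52.77 W/m².

I ≈ 52.8 W/m²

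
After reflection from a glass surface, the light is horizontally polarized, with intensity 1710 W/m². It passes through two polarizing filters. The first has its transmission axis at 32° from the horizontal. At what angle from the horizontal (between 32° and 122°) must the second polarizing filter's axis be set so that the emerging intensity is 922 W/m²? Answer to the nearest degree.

θ ≈ 62°

I₁ = I₀ cos²(32° − 0°) = I₀ cos²(32°) = 0.7192 I₀.
Target fraction: 922 / 1710 W/m² = 0.5392 of I₀.
Need I₂/I₀ = 0.5392, so cos²(θ − 32°) = 0.5392 / 0.7192 = 0.7497.
θ − 32° = arccos(√0.7497) = 30.0°, giving θ ≈ 32 + 30.0 = 62.0°.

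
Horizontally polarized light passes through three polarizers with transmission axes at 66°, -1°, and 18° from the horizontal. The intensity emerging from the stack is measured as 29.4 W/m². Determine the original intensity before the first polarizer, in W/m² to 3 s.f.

I₀ ≈ 1300 W/m²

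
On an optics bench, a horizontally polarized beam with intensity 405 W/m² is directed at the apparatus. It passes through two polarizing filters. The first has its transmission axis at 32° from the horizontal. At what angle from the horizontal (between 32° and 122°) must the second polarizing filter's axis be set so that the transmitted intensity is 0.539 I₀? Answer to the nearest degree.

θ ≈ 62°

I₁ = I₀ cos²(32° − 0°) = I₀ cos²(32°) = 0.7192 I₀.
Need I₂/I₀ = 0.539, so cos²(θ − 32°) = 0.539 / 0.7192 = 0.7495.
θ − 32° = arccos(√0.7495) = 30.0°, giving θ ≈ 32 + 30.0 = 62.0°.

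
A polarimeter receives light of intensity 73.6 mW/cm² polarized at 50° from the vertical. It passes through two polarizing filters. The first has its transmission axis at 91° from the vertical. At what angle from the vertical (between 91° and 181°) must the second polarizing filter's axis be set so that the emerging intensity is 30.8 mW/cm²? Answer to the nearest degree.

θ ≈ 122°

By Malus's law, I₁ = I₀ cos²(91° − 50°) = I₀ cos²(41°) = 0.5696 I₀.
Target fraction: 30.8 / 73.6 mW/cm² = 0.4185 of I₀.
Need I₂/I₀ = 0.4185, so cos²(θ − 91°) = 0.4185 / 0.5696 = 0.7347.
θ − 91° = arccos(√0.7347) = 31.0°, giving θ ≈ 91 + 31.0 = 122.0°.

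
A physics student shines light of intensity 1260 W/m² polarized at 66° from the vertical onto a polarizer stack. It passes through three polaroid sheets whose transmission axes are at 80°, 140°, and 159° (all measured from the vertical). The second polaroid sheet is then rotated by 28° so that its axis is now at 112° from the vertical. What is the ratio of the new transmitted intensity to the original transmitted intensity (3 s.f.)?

I_new/I_old ≈ 1.50

Before rotation:
By Malus's law, I₁ = I₀ cos²(80° − 66°) = I₀ cos²(14°) = 0.9415 I₀.
I₂ = I₁ cos²(140° − 80°) = 0.9415 I₀ · cos²(60°) = 0.2354 I₀.
I₃ = I₂ cos²(159° − 140°) = 0.2354 I₀ · cos²(19°) = 0.2104 I₀.
After rotation:
I₁ = I₀ cos²(80° − 66°) = I₀ cos²(14°) = 0.9415 I₀.
I₂ = I₁ cos²(112° − 80°) = 0.9415 I₀ · cos²(32°) = 0.6771 I₀.
I₃ = I₂ cos²(159° − 112°) = 0.6771 I₀ · cos²(47°) = 0.3149 I₀.
Ratio = 0.3149 / 0.2104 = 1.497.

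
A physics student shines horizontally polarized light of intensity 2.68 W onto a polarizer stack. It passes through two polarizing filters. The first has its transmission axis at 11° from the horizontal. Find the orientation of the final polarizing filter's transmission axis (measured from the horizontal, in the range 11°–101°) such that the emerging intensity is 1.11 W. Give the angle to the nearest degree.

θ ≈ 60°

I₁ = I₀ cos²(11° − 0°) = I₀ cos²(11°) = 0.9636 I₀.
Target fraction: 1.11 / 2.68 W = 0.4142 of I₀.
Need I₂/I₀ = 0.4142, so cos²(θ − 11°) = 0.4142 / 0.9636 = 0.4298.
θ − 11° = arccos(√0.4298) = 49.0°, giving θ ≈ 11 + 49.0 = 60.0°.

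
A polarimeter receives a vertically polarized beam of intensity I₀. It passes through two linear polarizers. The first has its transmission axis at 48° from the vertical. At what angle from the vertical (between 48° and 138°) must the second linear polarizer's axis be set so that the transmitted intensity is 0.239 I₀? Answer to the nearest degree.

θ ≈ 91°

I₁ = I₀ cos²(48° − 0°) = I₀ cos²(48°) = 0.4477 I₀.
Need I₂/I₀ = 0.239, so cos²(θ − 48°) = 0.239 / 0.4477 = 0.5338.
θ − 48° = arccos(√0.5338) = 43.1°, giving θ ≈ 48 + 43.1 = 91.1°.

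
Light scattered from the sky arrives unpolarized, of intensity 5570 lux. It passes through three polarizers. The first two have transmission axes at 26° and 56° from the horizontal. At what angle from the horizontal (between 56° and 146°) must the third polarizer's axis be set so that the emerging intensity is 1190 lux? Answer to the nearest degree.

Unpolarized light through the first polarizer → I₁ = ½ I₀, now polarized at 26°.
I₂ = I₁ cos²(56° − 26°) = 0.5 I₀ · cos²(30°) = 0.375 I₀.
Target fraction: 1190 / 5570 lux = 0.2136 of I₀.
Need I₃/I₀ = 0.2136, so cos²(θ − 56°) = 0.2136 / 0.375 = 0.5697.
θ − 56° = arccos(√0.5697) = 41.0°, giving θ ≈ 56 + 41.0 = 97.0°.

θ ≈ 97°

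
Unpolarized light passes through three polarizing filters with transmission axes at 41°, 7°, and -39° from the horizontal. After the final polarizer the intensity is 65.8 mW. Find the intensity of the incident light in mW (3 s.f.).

Unpolarized light through the first polarizer → I₁ = ½ I₀, now polarized at 41°.
I₂ = I₁ cos²(7° − 41°) = 0.5 I₀ · cos²(34°) = 0.3437 I₀.
I₃ = I₂ cos²(-39° − 7°) = 0.3437 I₀ · cos²(46°) = 0.1658 I₀.
So 65.8 mW = 0.1658 I₀, giving I₀ = 65.8/0.1658 = 396.8 mW.

I₀ ≈ 397 mW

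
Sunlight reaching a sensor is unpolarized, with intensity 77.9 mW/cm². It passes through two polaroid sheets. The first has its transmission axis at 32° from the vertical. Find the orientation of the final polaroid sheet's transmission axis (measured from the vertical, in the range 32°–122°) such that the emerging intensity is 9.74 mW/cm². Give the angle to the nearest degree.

Unpolarized light through the first polarizer → I₁ = ½ I₀, now polarized at 32°.
Target fraction: 9.74 / 77.9 mW/cm² = 0.125 of I₀.
Need I₂/I₀ = 0.125, so cos²(θ − 32°) = 0.125 / 0.5 = 0.2501.
θ − 32° = arccos(√0.2501) = 60.0°, giving θ ≈ 32 + 60.0 = 92.0°.

θ ≈ 92°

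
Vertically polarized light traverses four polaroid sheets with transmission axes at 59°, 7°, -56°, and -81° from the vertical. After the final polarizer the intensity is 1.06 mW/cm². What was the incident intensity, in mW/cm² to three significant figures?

I₀ ≈ 62.3 mW/cm²

I₁ = I₀ cos²(59° − 0°) = I₀ cos²(59°) = 0.2653 I₀.
I₂ = I₁ cos²(7° − 59°) = 0.2653 I₀ · cos²(52°) = 0.1005 I₀.
I₃ = I₂ cos²(-56° − 7°) = 0.1005 I₀ · cos²(63°) = 0.02072 I₀.
I₄ = I₃ cos²(-81° + 56°) = 0.02072 I₀ · cos²(25°) = 0.01702 I₀.
So 1.06 mW/cm² = 0.01702 I₀, giving I₀ = 1.06/0.01702 = 62.27 mW/cm².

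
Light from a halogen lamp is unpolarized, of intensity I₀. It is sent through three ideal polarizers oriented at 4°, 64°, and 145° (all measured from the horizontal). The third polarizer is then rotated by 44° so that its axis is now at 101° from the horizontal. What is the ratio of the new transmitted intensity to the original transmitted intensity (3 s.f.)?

Before rotation:
Unpolarized light through the first polarizer → I₁ = ½ I₀, now polarized at 4°.
I₂ = I₁ cos²(64° − 4°) = 0.5 I₀ · cos²(60°) = 0.125 I₀.
I₃ = I₂ cos²(145° − 64°) = 0.125 I₀ · cos²(81°) = 0.003059 I₀.
After rotation:
Unpolarized light through the first polarizer → I₁ = ½ I₀, now polarized at 4°.
I₂ = I₁ cos²(64° − 4°) = 0.5 I₀ · cos²(60°) = 0.125 I₀.
I₃ = I₂ cos²(101° − 64°) = 0.125 I₀ · cos²(37°) = 0.07973 I₀.
Ratio = 0.07973 / 0.003059 = 26.06.

I_new/I_old ≈ 26.1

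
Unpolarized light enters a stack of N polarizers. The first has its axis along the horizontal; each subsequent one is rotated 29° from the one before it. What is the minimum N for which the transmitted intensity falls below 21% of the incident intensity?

N = 5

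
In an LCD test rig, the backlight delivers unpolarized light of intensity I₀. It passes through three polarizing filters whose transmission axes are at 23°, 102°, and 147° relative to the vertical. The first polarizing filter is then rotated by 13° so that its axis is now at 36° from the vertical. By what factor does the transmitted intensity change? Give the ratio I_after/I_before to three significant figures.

Before rotation:
Unpolarized light through the first polarizer → I₁ = ½ I₀, now polarized at 23°.
I₂ = I₁ cos²(102° − 23°) = 0.5 I₀ · cos²(79°) = 0.0182 I₀.
I₃ = I₂ cos²(147° − 102°) = 0.0182 I₀ · cos²(45°) = 0.009102 I₀.
After rotation:
Unpolarized light through the first polarizer → I₁ = ½ I₀, now polarized at 36°.
I₂ = I₁ cos²(102° − 36°) = 0.5 I₀ · cos²(66°) = 0.08272 I₀.
I₃ = I₂ cos²(147° − 102°) = 0.08272 I₀ · cos²(45°) = 0.04136 I₀.
Ratio = 0.04136 / 0.009102 = 4.544.

I_new/I_old ≈ 4.54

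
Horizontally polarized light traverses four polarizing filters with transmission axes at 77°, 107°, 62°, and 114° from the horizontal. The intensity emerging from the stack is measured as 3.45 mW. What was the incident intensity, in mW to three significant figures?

By Malus's law, I₁ = I₀ cos²(77° − 0°) = I₀ cos²(77°) = 0.0506 I₀.
I₂ = I₁ cos²(107° − 77°) = 0.0506 I₀ · cos²(30°) = 0.03795 I₀.
I₃ = I₂ cos²(62° − 107°) = 0.03795 I₀ · cos²(45°) = 0.01898 I₀.
I₄ = I₃ cos²(114° − 62°) = 0.01898 I₀ · cos²(52°) = 0.007193 I₀.
So 3.45 mW = 0.007193 I₀, giving I₀ = 3.45/0.007193 = 479.7 mW.

I₀ ≈ 480 mW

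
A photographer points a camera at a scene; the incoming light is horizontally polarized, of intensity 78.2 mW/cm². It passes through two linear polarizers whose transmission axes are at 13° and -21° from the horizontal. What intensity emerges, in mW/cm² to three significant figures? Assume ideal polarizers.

I₁ = 78.2 mW/cm² · cos²(13°) = 74.24 mW/cm².
I₂ = I₁ · cos²(34°) = 74.24 · 0.6873 = 51.03 mW/cm².

I ≈ 51.0 mW/cm²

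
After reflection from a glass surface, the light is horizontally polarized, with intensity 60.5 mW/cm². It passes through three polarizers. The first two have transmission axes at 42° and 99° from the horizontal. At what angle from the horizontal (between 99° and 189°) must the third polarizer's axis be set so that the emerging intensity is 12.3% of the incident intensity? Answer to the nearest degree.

θ ≈ 129°

I₁ = I₀ cos²(42° − 0°) = I₀ cos²(42°) = 0.5523 I₀.
I₂ = I₁ cos²(99° − 42°) = 0.5523 I₀ · cos²(57°) = 0.1638 I₀.
Need I₃/I₀ = 0.123, so cos²(θ − 99°) = 0.123 / 0.1638 = 0.7508.
θ − 99° = arccos(√0.7508) = 29.9°, giving θ ≈ 99 + 29.9 = 128.9°.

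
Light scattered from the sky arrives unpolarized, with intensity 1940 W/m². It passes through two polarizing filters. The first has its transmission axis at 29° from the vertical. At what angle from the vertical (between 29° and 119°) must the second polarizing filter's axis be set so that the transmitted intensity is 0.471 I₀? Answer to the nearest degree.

θ ≈ 43°

Unpolarized light through the first polarizer → I₁ = ½ I₀, now polarized at 29°.
Need I₂/I₀ = 0.471, so cos²(θ − 29°) = 0.471 / 0.5 = 0.942.
θ − 29° = arccos(√0.942) = 13.9°, giving θ ≈ 29 + 13.9 = 42.9°.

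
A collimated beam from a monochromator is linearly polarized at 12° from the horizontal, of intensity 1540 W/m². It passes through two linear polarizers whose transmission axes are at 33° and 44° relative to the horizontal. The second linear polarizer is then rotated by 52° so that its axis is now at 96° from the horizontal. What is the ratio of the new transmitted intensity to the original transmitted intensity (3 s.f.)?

Before rotation:
I₁ = I₀ cos²(33° − 12°) = I₀ cos²(21°) = 0.8716 I₀.
I₂ = I₁ cos²(44° − 33°) = 0.8716 I₀ · cos²(11°) = 0.8398 I₀.
After rotation:
I₁ = I₀ cos²(33° − 12°) = I₀ cos²(21°) = 0.8716 I₀.
I₂ = I₁ cos²(96° − 33°) = 0.8716 I₀ · cos²(63°) = 0.1796 I₀.
Ratio = 0.1796 / 0.8398 = 0.2139.

I_new/I_old ≈ 0.214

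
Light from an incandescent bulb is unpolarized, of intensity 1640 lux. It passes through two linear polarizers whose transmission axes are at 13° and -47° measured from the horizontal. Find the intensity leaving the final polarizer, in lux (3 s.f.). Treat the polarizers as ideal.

Unpolarized light through the first polarizer → I₁ = 1640 lux/2 = 820 lux, polarized at 13°.
I₂ = I₁ · cos²(60°) = 820 · 0.25 = 205 lux.

I ≈ 205 lux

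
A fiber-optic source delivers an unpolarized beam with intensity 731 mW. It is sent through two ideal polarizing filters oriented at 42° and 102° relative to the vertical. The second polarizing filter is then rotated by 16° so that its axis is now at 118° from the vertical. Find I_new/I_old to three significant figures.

I_new/I_old ≈ 0.234

Before rotation:
Unpolarized light through the first polarizer → I₁ = ½ I₀, now polarized at 42°.
I₂ = I₁ cos²(102° − 42°) = 0.5 I₀ · cos²(60°) = 0.125 I₀.
After rotation:
Unpolarized light through the first polarizer → I₁ = ½ I₀, now polarized at 42°.
I₂ = I₁ cos²(118° − 42°) = 0.5 I₀ · cos²(76°) = 0.02926 I₀.
Ratio = 0.02926 / 0.125 = 0.2341.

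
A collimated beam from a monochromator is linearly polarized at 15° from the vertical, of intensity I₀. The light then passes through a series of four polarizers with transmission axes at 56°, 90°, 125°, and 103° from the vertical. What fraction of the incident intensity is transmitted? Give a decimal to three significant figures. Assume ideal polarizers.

I₁ = I₀ cos²(56° − 15°) = I₀ cos²(41°) = 0.5696 I₀.
I₂ = I₁ cos²(90° − 56°) = 0.5696 I₀ · cos²(34°) = 0.3915 I₀.
I₃ = I₂ cos²(125° − 90°) = 0.3915 I₀ · cos²(35°) = 0.2627 I₀.
I₄ = I₃ cos²(103° − 125°) = 0.2627 I₀ · cos²(22°) = 0.2258 I₀.
Transmitted fraction = 0.2258.

≈ 0.226 I₀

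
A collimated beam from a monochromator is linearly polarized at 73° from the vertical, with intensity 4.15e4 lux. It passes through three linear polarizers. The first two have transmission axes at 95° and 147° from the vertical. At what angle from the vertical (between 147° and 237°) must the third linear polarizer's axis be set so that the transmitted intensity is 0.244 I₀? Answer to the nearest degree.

I₁ = I₀ cos²(95° − 73°) = I₀ cos²(22°) = 0.8597 I₀.
I₂ = I₁ cos²(147° − 95°) = 0.8597 I₀ · cos²(52°) = 0.3258 I₀.
Need I₃/I₀ = 0.244, so cos²(θ − 147°) = 0.244 / 0.3258 = 0.7488.
θ − 147° = arccos(√0.7488) = 30.1°, giving θ ≈ 147 + 30.1 = 177.1°.

θ ≈ 177°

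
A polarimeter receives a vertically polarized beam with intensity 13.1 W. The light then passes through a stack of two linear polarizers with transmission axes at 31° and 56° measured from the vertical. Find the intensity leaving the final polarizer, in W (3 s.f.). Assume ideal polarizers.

By Malus's law, I₁ = 13.1 W · cos²(31°) = 9.625 W.
I₂ = I₁ · cos²(25°) = 9.625 · 0.8214 = 7.906 W.

I ≈ 7.91 W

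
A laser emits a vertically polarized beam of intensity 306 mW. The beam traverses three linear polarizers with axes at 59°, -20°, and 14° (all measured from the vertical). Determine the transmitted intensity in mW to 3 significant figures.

By Malus's law, I₁ = 306 mW · cos²(59°) = 81.17 mW.
I₂ = I₁ · cos²(79°) = 81.17 · 0.03641 = 2.955 mW.
I₃ = I₂ · cos²(34°) = 2.955 · 0.6873 = 2.031 mW.

I ≈ 2.03 mW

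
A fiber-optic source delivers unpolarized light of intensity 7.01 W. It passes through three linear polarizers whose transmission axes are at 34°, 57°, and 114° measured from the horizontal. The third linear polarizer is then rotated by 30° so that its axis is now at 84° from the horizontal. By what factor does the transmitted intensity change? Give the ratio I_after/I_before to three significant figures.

I_new/I_old ≈ 2.68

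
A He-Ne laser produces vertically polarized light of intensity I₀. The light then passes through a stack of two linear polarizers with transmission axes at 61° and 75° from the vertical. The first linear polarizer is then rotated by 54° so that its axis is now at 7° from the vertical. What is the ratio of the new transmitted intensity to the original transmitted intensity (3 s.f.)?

I_new/I_old ≈ 0.625

Before rotation:
I₁ = I₀ cos²(61° − 0°) = I₀ cos²(61°) = 0.235 I₀.
I₂ = I₁ cos²(75° − 61°) = 0.235 I₀ · cos²(14°) = 0.2213 I₀.
After rotation:
I₁ = I₀ cos²(7° − 0°) = I₀ cos²(7°) = 0.9851 I₀.
I₂ = I₁ cos²(75° − 7°) = 0.9851 I₀ · cos²(68°) = 0.1382 I₀.
Ratio = 0.1382 / 0.2213 = 0.6247.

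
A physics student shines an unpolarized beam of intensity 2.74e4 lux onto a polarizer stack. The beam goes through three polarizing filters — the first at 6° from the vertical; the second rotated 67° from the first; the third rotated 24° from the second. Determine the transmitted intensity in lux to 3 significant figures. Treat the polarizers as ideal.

I ≈ 1750 lux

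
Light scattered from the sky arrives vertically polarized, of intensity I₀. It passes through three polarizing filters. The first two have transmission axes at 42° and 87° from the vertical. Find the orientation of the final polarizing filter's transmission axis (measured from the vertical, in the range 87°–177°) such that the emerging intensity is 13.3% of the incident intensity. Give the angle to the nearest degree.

θ ≈ 133°

I₁ = I₀ cos²(42° − 0°) = I₀ cos²(42°) = 0.5523 I₀.
I₂ = I₁ cos²(87° − 42°) = 0.5523 I₀ · cos²(45°) = 0.2761 I₀.
Need I₃/I₀ = 0.133, so cos²(θ − 87°) = 0.133 / 0.2761 = 0.4817.
θ − 87° = arccos(√0.4817) = 46.1°, giving θ ≈ 87 + 46.1 = 133.1°.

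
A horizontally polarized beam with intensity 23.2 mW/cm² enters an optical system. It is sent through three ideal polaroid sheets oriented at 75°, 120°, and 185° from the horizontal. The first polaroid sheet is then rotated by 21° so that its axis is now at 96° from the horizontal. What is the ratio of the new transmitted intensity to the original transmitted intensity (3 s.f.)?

Before rotation:
I₁ = I₀ cos²(75° − 0°) = I₀ cos²(75°) = 0.06699 I₀.
I₂ = I₁ cos²(120° − 75°) = 0.06699 I₀ · cos²(45°) = 0.03349 I₀.
I₃ = I₂ cos²(185° − 120°) = 0.03349 I₀ · cos²(65°) = 0.005982 I₀.
After rotation:
I₁ = I₀ cos²(96° − 0°) = I₀ cos²(84°) = 0.01093 I₀.
I₂ = I₁ cos²(120° − 96°) = 0.01093 I₀ · cos²(24°) = 0.009119 I₀.
I₃ = I₂ cos²(185° − 120°) = 0.009119 I₀ · cos²(65°) = 0.001629 I₀.
Ratio = 0.001629 / 0.005982 = 0.2722.

I_new/I_old ≈ 0.272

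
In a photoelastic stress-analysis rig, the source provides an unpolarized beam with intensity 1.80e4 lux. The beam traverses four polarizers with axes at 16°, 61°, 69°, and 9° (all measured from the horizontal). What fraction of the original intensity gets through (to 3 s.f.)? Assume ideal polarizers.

Unpolarized light through the first polarizer → I₁ = 1.80e4 lux/2 = 9000 lux, polarized at 16°.
I₂ = I₁ · cos²(45°) = 9000 · 0.5 = 4500 lux.
I₃ = I₂ · cos²(8°) = 4500 · 0.9806 = 4413 lux.
I₄ = I₃ · cos²(60°) = 4413 · 0.25 = 1103 lux.
Transmitted fraction = 0.06129.

I/I₀ ≈ 0.0613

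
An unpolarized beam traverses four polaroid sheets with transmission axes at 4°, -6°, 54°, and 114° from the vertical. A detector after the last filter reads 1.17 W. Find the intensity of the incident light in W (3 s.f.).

I₀ ≈ 38.6 W

Unpolarized light through the first polarizer → I₁ = ½ I₀, now polarized at 4°.
I₂ = I₁ cos²(-6° − 4°) = 0.5 I₀ · cos²(10°) = 0.4849 I₀.
I₃ = I₂ cos²(54° + 6°) = 0.4849 I₀ · cos²(60°) = 0.1212 I₀.
I₄ = I₃ cos²(114° − 54°) = 0.1212 I₀ · cos²(60°) = 0.03031 I₀.
So 1.17 W = 0.03031 I₀, giving I₀ = 1.17/0.03031 = 38.6 W.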